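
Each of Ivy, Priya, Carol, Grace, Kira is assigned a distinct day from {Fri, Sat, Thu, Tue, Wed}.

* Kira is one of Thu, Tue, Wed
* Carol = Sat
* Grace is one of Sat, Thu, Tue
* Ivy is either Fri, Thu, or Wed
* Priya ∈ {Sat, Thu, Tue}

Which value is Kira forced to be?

Carol must be Sat (only option left). Eliminate Sat elsewhere: Priya, Grace.
The 4 still-open variables together cover exactly {Fri, Thu, Tue, Wed} — 4 values for 4 variables — and Fri appears only in Ivy's list, so Ivy = Fri.
The 3 still-open variables together cover exactly {Thu, Tue, Wed} — 3 values for 3 variables — and Wed appears only in Kira's list, so Kira = Wed.

Wed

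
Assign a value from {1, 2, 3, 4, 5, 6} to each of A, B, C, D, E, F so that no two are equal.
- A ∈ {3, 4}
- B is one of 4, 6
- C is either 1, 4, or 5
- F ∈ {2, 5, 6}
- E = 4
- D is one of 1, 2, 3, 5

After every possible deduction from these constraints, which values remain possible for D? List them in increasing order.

1, 2, 5

E must be 4 (only option left). Strike 4 from A, B, C.
A has just one choice, so A = 3. So D can't be 3.
That leaves B = 6. Remove 6 from F.
No further eliminations apply; D can still be any of 1, 2, 5.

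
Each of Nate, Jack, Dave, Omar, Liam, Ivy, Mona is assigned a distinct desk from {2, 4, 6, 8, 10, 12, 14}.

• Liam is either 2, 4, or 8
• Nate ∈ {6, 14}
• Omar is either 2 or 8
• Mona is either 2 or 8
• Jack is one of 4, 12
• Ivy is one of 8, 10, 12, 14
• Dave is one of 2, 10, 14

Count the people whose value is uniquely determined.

The 7 variables draw from only 7 values {2, 4, 6, 8, 10, 12, 14}, so each is used; only Nate can be 6, hence Nate = 6.
The 2 variables Omar and Mona are confined to {2, 8}, which locks those values in; drop them from Dave, Liam, Ivy.
Liam's domain is down to {4}, so Liam = 4. Remove 4 from Jack.
That leaves Jack = 12. Eliminate 12 elsewhere: Ivy.
Determined: Nate=6, Jack=12, Liam=4. The other people each still have more than one consistent value. That makes 3.

3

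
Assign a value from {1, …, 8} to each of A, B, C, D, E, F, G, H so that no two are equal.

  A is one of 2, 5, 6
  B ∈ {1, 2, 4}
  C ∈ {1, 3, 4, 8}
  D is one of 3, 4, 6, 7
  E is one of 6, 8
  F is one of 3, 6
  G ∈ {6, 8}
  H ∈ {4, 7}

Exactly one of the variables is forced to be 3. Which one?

F

The 8 variables draw from only 8 values {1, 2, 3, 4, 5, 6, 7, 8}, so each is used; only A can be 5, hence A = 5.
The 7 still-open variables draw from only 7 values {1, 2, 3, 4, 6, 7, 8}, so each is used; only B can be 2, hence B = 2.
The 6 still-open variables draw from only 6 values {1, 3, 4, 6, 7, 8}, so each is used; only C can be 1, hence C = 1.
The 2 variables E and G are confined to {6, 8}, which locks those values in; drop them from D, F.
So 3 goes to F.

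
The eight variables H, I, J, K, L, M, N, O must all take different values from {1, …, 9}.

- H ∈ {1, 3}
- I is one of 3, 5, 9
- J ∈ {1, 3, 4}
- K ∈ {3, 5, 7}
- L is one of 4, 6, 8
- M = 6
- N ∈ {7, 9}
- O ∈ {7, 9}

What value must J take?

4

M's domain is down to {6}, so M = 6. Eliminate 6 elsewhere: L.
The 7 still-open variables draw from only 7 values {1, 3, 4, 5, 7, 8, 9}, so each is used; only L can be 8, hence L = 8.
The 6 still-open variables draw from only 6 values {1, 3, 4, 5, 7, 9}, so each is used; only J can be 4, hence J = 4.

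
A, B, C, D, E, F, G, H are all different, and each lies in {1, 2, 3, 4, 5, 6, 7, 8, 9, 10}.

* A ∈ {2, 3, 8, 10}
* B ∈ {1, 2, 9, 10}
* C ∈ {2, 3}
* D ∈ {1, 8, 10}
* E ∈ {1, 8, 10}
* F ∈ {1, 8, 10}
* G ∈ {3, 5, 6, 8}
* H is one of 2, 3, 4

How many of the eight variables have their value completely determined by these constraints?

2

D, E, F share exactly the 3 values {1, 8, 10}; by pigeonhole those values go to them, so strike 1, 8, 10 from A, B, G.
The 2 variables A and C are confined to {2, 3}, which locks those values in; drop them from B, G, H.
That leaves B = 9.
H has just one choice, so H = 4.
Determined: B=9, H=4. The other variables each still have more than one consistent value. That makes 2.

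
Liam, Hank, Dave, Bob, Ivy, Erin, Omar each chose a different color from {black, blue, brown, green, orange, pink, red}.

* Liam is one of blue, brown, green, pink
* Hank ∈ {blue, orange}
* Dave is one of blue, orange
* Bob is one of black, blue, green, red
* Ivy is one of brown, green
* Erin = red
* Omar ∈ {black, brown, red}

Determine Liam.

pink

Erin's domain is down to {red}, so Erin = red. Eliminate red elsewhere: Bob, Omar.
Among the 6 still-open variables, pink fits only Liam (and all 6 values in {black, blue, brown, green, orange, pink} must be used), so Liam = pink.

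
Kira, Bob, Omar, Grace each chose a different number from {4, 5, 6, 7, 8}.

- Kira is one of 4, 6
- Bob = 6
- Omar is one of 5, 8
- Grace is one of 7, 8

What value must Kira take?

Bob must be 6 (only option left). Remove 6 from Kira.
So Kira = 4.

4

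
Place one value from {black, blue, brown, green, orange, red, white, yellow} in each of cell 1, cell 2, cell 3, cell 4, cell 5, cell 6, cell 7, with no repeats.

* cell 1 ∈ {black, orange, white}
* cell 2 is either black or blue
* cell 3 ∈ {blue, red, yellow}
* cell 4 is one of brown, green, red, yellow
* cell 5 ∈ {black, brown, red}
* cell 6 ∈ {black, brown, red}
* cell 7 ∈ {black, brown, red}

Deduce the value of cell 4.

green

cell 5, cell 6, cell 7 between them cover only {black, brown, red} — a naked triple. Remove those values from cell 1, cell 2, cell 3, cell 4.
cell 2 has just one choice, so cell 2 = blue. Strike blue from cell 3.
That leaves cell 3 = yellow. Remove yellow from cell 4.
So cell 4 = green.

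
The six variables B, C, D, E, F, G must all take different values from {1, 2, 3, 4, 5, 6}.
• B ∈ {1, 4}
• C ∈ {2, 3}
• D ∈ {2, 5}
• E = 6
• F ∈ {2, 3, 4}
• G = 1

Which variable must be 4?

B

E's domain is down to {6}, so E = 6.
That leaves G = 1. Eliminate 1 elsewhere: B.
So 4 goes to B.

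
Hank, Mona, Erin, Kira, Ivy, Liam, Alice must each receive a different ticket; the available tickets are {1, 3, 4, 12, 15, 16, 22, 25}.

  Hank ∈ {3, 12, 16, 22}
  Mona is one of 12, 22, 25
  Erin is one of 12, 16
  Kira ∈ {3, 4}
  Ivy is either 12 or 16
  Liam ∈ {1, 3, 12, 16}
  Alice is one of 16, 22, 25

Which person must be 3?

The 7 variables together cover exactly {1, 3, 4, 12, 16, 22, 25} — 7 values for 7 variables — and 1 appears only in Liam's list, so Liam = 1.
Among the 6 still-open variables, 4 fits only Kira (and all 6 values in {3, 4, 12, 16, 22, 25} must be used), so Kira = 4.
The 5 still-open variables together cover exactly {3, 12, 16, 22, 25} — 5 values for 5 variables — and 3 appears only in Hank's list, so Hank = 3.

Hank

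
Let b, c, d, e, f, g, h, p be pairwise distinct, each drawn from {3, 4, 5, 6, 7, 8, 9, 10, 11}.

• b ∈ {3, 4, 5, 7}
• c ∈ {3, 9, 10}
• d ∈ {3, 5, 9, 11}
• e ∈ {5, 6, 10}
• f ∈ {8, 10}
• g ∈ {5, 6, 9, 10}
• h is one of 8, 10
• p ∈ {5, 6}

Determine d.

f and h share exactly the 2 values {8, 10}; by pigeonhole those values go to them, so strike 8, 10 from c, e, g.
The 2 variables e and p are confined to {5, 6}, which locks those values in; drop them from b, d, g.
g must be 9 (only option left). Eliminate 9 elsewhere: c, d.
c's domain is down to {3}, so c = 3. Strike 3 from b, d.
So d = 11.

11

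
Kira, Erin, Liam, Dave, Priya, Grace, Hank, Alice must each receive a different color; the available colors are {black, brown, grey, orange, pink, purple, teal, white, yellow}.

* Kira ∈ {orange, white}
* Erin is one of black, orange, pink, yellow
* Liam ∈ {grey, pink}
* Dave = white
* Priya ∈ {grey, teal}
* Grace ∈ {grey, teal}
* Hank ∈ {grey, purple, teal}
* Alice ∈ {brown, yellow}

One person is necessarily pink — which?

Liam

Dave must be white (only option left). Eliminate white elsewhere: Kira.
Kira must be orange (only option left). Remove orange from Erin.
The 2 variables Priya and Grace are confined to {grey, teal}, which locks those values in; drop them from Liam, Hank.
So pink goes to Liam.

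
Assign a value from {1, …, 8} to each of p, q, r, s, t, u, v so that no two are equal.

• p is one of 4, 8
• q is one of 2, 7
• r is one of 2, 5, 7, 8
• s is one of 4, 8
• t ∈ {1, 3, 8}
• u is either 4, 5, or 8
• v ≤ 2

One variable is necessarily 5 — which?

The 7 variables together cover exactly {1, 2, 3, 4, 5, 7, 8} — 7 values for 7 variables — and 3 appears only in t's list, so t = 3.
The 6 still-open variables draw from only 6 values {1, 2, 4, 5, 7, 8}, so each is used; only v can be 1, hence v = 1.
p and s between them cover only {4, 8} — a naked pair. Remove those values from r, u.
So 5 goes to u.

u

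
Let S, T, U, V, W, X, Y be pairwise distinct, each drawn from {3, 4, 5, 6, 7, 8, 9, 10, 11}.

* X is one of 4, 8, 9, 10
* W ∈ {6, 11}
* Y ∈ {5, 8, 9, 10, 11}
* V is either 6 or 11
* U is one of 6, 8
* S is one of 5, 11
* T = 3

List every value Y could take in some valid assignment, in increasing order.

T has just one choice, so T = 3.
V and W between them cover only {6, 11} — a naked pair. Remove those values from S, U, Y.
S's domain is down to {5}, so S = 5. Remove 5 from Y.
U's domain is down to {8}, so U = 8. So X, Y can't be 8.
No further eliminations apply; Y can still be any of 9, 10.

9, 10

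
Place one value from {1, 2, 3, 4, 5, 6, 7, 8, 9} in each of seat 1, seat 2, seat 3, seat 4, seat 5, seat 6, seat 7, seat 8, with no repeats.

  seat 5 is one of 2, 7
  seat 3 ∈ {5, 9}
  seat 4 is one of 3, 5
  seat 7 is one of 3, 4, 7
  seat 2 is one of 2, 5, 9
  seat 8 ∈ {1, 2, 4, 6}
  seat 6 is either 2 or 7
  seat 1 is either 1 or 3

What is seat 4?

3

The 8 variables draw from only 8 values {1, 2, 3, 4, 5, 6, 7, 9}, so each is used; only seat 8 can be 6, hence seat 8 = 6.
The 7 still-open variables together cover exactly {1, 2, 3, 4, 5, 7, 9} — 7 values for 7 variables — and 1 appears only in seat 1's list, so seat 1 = 1.
The 6 still-open variables together cover exactly {2, 3, 4, 5, 7, 9} — 6 values for 6 variables — and 4 appears only in seat 7's list, so seat 7 = 4.
The 5 still-open variables together cover exactly {2, 3, 5, 7, 9} — 5 values for 5 variables — and 3 appears only in seat 4's list, so seat 4 = 3.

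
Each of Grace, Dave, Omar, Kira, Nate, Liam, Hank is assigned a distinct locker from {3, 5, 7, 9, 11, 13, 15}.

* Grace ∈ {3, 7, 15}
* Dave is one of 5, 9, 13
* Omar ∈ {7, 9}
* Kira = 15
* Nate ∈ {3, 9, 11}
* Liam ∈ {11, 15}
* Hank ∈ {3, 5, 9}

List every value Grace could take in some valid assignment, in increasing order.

3, 7

Kira has just one choice, so Kira = 15. So Grace, Liam can't be 15.
That leaves Liam = 11. Strike 11 from Nate.
The 5 still-open variables together cover exactly {3, 5, 7, 9, 13} — 5 values for 5 variables — and 13 appears only in Dave's list, so Dave = 13.
The 4 still-open variables draw from only 4 values {3, 5, 7, 9}, so each is used; only Hank can be 5, hence Hank = 5.
No further eliminations apply; Grace can still be any of 3, 7.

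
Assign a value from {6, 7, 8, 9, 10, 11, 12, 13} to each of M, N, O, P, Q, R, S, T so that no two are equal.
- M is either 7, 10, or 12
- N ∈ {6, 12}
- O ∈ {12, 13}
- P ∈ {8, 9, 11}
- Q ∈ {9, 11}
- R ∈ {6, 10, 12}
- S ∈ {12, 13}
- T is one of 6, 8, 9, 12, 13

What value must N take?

The 8 variables draw from only 8 values {6, 7, 8, 9, 10, 11, 12, 13}, so each is used; only M can be 7, hence M = 7.
The 7 still-open variables together cover exactly {6, 8, 9, 10, 11, 12, 13} — 7 values for 7 variables — and 10 appears only in R's list, so R = 10.
O and S share exactly the 2 values {12, 13}; by pigeonhole those values go to them, so strike 12, 13 from N, T.
So N = 6.

6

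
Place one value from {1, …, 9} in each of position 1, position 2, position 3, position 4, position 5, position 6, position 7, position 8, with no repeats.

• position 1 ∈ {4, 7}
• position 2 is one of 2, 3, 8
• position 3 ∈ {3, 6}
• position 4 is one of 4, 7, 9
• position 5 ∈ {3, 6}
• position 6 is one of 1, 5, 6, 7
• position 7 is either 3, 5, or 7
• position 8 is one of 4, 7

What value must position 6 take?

1

position 1 and position 8 share exactly the 2 values {4, 7}; by pigeonhole those values go to them, so strike 4, 7 from position 4, position 6, position 7.
That leaves position 4 = 9.
position 3 and position 5 between them cover only {3, 6} — a naked pair. Remove those values from position 2, position 6, position 7.
position 7 must be 5 (only option left). So position 6 can't be 5.
So position 6 = 1.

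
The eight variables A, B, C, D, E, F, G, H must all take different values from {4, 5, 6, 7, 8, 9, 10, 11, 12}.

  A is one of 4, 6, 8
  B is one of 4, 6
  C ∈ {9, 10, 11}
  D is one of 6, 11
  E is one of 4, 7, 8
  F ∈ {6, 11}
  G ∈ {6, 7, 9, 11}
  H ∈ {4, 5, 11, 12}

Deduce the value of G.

D and F between them cover only {6, 11} — a naked pair. Remove those values from A, B, C, G, H.
B must be 4 (only option left). So A, E, H can't be 4.
A's domain is down to {8}, so A = 8. So E can't be 8.
E's domain is down to {7}, so E = 7. So G can't be 7.
So G = 9.

9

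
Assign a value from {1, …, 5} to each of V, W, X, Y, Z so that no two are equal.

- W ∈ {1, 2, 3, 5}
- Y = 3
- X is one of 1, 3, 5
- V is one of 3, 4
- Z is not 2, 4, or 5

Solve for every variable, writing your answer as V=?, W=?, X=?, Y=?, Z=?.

Y must be 3 (only option left). Strike 3 from V, W, X, Z.
Z must be 1 (only option left). So W, X can't be 1.
V has just one choice, so V = 4.
X must be 5 (only option left). So W can't be 5.
W must be 2 (only option left).

V=4, W=2, X=5, Y=3, Z=1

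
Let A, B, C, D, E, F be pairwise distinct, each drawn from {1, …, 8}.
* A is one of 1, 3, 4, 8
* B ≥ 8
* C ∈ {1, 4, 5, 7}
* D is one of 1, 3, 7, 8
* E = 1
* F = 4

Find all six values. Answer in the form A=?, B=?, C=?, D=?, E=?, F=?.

A=3, B=8, C=5, D=7, E=1, F=4

B's domain is down to {8}, so B = 8. Strike 8 from A, D.
E must be 1 (only option left). Eliminate 1 elsewhere: A, C, D.
F has just one choice, so F = 4. Strike 4 from A, C.
A has just one choice, so A = 3. Remove 3 from D.
D's domain is down to {7}, so D = 7. Strike 7 from C.
C's domain is down to {5}, so C = 5.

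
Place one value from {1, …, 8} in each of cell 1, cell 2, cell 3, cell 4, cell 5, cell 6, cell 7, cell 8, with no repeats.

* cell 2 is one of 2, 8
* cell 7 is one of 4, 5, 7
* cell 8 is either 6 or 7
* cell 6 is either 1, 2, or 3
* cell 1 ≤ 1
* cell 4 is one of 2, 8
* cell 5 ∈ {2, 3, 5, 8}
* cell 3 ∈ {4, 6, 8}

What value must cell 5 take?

5

cell 1's domain is down to {1}, so cell 1 = 1. So cell 6 can't be 1.
cell 2 and cell 4 share exactly the 2 values {2, 8}; by pigeonhole those values go to them, so strike 2, 8 from cell 3, cell 5, cell 6.
cell 6 must be 3 (only option left). Remove 3 from cell 5.
So cell 5 = 5.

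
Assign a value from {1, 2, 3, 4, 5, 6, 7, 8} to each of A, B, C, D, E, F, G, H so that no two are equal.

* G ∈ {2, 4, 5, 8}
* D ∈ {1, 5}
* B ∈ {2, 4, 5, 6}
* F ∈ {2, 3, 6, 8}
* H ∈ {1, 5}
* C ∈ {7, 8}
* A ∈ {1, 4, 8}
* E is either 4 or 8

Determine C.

Among the 8 variables, 3 fits only F (and all 8 values in {1, 2, 3, 4, 5, 6, 7, 8} must be used), so F = 3.
Among the 7 still-open variables, 6 fits only B (and all 7 values in {1, 2, 4, 5, 6, 7, 8} must be used), so B = 6.
The 6 still-open variables draw from only 6 values {1, 2, 4, 5, 7, 8}, so each is used; only G can be 2, hence G = 2.
Among the 5 still-open variables, 7 fits only C (and all 5 values in {1, 4, 5, 7, 8} must be used), so C = 7.

7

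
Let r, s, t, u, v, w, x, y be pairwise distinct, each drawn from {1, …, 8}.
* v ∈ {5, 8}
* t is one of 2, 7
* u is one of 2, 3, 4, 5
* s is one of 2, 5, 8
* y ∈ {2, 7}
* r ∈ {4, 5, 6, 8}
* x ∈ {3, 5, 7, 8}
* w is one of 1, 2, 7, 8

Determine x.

Among the 8 variables, 1 fits only w (and all 8 values in {1, 2, 3, 4, 5, 6, 7, 8} must be used), so w = 1.
The 7 still-open variables draw from only 7 values {2, 3, 4, 5, 6, 7, 8}, so each is used; only r can be 6, hence r = 6.
Among the 6 still-open variables, 4 fits only u (and all 6 values in {2, 3, 4, 5, 7, 8} must be used), so u = 4.
Among the 5 still-open variables, 3 fits only x (and all 5 values in {2, 3, 5, 7, 8} must be used), so x = 3.

3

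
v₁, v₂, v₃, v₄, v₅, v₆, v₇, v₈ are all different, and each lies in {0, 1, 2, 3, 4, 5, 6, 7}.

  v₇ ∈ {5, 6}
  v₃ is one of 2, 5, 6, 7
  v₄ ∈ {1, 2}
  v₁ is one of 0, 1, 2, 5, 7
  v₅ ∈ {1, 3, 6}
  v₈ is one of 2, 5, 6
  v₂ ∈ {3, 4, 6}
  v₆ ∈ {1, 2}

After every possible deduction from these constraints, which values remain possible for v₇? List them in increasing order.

5, 6

The 8 variables draw from only 8 values {0, 1, 2, 3, 4, 5, 6, 7}, so each is used; only v₁ can be 0, hence v₁ = 0.
The 7 still-open variables draw from only 7 values {1, 2, 3, 4, 5, 6, 7}, so each is used; only v₂ can be 4, hence v₂ = 4.
The 6 still-open variables together cover exactly {1, 2, 3, 5, 6, 7} — 6 values for 6 variables — and 3 appears only in v₅'s list, so v₅ = 3.
Among the 5 still-open variables, 7 fits only v₃ (and all 5 values in {1, 2, 5, 6, 7} must be used), so v₃ = 7.
v₄ and v₆ between them cover only {1, 2} — a naked pair. Remove those values from v₈.
No further eliminations apply; v₇ can still be any of 5, 6.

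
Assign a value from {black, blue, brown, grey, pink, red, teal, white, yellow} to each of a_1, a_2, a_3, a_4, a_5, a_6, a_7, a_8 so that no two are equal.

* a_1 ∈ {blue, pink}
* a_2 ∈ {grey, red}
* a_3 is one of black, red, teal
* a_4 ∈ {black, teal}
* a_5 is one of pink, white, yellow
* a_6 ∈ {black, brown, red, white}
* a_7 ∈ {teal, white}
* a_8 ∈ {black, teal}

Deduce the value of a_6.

a_4 and a_8 share exactly the 2 values {black, teal}; by pigeonhole those values go to them, so strike black, teal from a_3, a_6, a_7.
a_3 has just one choice, so a_3 = red. So a_2, a_6 can't be red.
a_7 must be white (only option left). Remove white from a_5, a_6.
So a_6 = brown.

brown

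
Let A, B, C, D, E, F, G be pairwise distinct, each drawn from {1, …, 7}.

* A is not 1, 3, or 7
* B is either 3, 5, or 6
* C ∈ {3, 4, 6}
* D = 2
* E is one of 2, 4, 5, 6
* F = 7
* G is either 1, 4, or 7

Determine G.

1

D's domain is down to {2}, so D = 2. Eliminate 2 elsewhere: A, E.
That leaves F = 7. Remove 7 from G.
The 5 still-open variables draw from only 5 values {1, 3, 4, 5, 6}, so each is used; only G can be 1, hence G = 1.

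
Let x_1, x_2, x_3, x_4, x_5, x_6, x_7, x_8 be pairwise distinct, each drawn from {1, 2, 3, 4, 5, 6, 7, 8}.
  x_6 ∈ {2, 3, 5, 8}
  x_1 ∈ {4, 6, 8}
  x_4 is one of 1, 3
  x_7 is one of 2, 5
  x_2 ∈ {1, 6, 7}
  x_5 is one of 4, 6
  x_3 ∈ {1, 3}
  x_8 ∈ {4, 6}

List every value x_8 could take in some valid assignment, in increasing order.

The 8 variables together cover exactly {1, 2, 3, 4, 5, 6, 7, 8} — 8 values for 8 variables — and 7 appears only in x_2's list, so x_2 = 7.
x_3 and x_4 between them cover only {1, 3} — a naked pair. Remove those values from x_6.
x_5 and x_8 between them cover only {4, 6} — a naked pair. Remove those values from x_1.
x_1 must be 8 (only option left). So x_6 can't be 8.
No further eliminations apply; x_8 can still be any of 4, 6.

4, 6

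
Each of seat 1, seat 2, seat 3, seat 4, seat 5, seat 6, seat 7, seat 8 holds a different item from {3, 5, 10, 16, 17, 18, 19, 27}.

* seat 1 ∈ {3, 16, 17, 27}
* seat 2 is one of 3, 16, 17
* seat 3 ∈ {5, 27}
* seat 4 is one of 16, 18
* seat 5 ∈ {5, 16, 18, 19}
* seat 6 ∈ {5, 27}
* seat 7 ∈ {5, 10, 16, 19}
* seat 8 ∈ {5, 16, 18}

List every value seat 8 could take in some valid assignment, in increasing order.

The 8 variables draw from only 8 values {3, 5, 10, 16, 17, 18, 19, 27}, so each is used; only seat 7 can be 10, hence seat 7 = 10.
The 7 still-open variables draw from only 7 values {3, 5, 16, 17, 18, 19, 27}, so each is used; only seat 5 can be 19, hence seat 5 = 19.
seat 3 and seat 6 share exactly the 2 values {5, 27}; by pigeonhole those values go to them, so strike 5, 27 from seat 1, seat 8.
seat 4 and seat 8 share exactly the 2 values {16, 18}; by pigeonhole those values go to them, so strike 16, 18 from seat 1, seat 2.
No further eliminations apply; seat 8 can still be any of 16, 18.

16, 18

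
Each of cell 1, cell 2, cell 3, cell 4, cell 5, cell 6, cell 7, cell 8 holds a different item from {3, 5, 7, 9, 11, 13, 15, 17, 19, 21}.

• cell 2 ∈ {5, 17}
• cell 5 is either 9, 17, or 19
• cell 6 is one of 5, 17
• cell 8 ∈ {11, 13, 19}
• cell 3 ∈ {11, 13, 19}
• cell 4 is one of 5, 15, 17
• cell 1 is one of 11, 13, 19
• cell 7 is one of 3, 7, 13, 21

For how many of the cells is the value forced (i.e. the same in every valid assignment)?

cell 2 and cell 6 share exactly the 2 values {5, 17}; by pigeonhole those values go to them, so strike 5, 17 from cell 4, cell 5.
cell 4 must be 15 (only option left).
cell 1, cell 3, cell 8 share exactly the 3 values {11, 13, 19}; by pigeonhole those values go to them, so strike 11, 13, 19 from cell 5, cell 7.
cell 5 must be 9 (only option left).
Determined: cell 4=15, cell 5=9. The other cells each still have more than one consistent value. That makes 2.

2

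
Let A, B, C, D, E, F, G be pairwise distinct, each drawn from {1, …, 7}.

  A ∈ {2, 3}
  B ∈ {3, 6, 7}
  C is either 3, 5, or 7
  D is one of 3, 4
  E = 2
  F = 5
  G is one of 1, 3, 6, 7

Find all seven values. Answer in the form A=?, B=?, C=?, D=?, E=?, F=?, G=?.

E has just one choice, so E = 2. So A can't be 2.
F must be 5 (only option left). Remove 5 from C.
A's domain is down to {3}, so A = 3. Remove 3 from B, C, D, G.
C has just one choice, so C = 7. So B, G can't be 7.
D has just one choice, so D = 4.
That leaves B = 6. Remove 6 from G.
G must be 1 (only option left).

A=3, B=6, C=7, D=4, E=2, F=5, G=1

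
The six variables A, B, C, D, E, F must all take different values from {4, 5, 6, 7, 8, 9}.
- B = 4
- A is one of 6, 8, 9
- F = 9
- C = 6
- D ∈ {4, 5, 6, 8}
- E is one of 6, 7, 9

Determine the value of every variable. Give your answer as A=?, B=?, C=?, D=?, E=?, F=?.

B's domain is down to {4}, so B = 4. Eliminate 4 elsewhere: D.
C must be 6 (only option left). Strike 6 from A, D, E.
F must be 9 (only option left). Remove 9 from A, E.
That leaves A = 8. Strike 8 from D.
D's domain is down to {5}, so D = 5.
That leaves E = 7.

A=8, B=4, C=6, D=5, E=7, F=9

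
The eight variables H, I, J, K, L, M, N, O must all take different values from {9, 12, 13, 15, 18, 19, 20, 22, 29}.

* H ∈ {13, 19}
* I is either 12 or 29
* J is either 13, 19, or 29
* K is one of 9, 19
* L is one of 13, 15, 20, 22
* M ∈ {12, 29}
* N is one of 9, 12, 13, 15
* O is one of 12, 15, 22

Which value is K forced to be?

9

Among the 8 variables, 20 fits only L (and all 8 values in {9, 12, 13, 15, 19, 20, 22, 29} must be used), so L = 20.
Among the 7 still-open variables, 22 fits only O (and all 7 values in {9, 12, 13, 15, 19, 22, 29} must be used), so O = 22.
The 6 still-open variables together cover exactly {9, 12, 13, 15, 19, 29} — 6 values for 6 variables — and 15 appears only in N's list, so N = 15.
Among the 5 still-open variables, 9 fits only K (and all 5 values in {9, 12, 13, 19, 29} must be used), so K = 9.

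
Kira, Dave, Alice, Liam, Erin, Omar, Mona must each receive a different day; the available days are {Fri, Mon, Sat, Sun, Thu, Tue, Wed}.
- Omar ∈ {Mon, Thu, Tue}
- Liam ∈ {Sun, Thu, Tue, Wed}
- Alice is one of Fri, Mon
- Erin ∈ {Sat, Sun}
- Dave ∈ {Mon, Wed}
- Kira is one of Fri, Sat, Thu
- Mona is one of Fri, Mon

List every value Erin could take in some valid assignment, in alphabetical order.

Alice and Mona share exactly the 2 values {Fri, Mon}; by pigeonhole those values go to them, so strike Fri, Mon from Kira, Dave, Omar.
That leaves Dave = Wed. Strike Wed from Liam.
No further eliminations apply; Erin can still be any of Sat, Sun.

Sat, Sun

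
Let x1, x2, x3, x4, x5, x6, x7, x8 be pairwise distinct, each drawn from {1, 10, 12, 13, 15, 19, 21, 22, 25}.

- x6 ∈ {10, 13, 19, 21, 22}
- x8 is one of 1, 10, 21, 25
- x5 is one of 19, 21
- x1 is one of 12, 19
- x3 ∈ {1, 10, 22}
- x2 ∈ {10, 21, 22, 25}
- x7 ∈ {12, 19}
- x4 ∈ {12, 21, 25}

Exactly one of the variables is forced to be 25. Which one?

The 8 variables together cover exactly {1, 10, 12, 13, 19, 21, 22, 25} — 8 values for 8 variables — and 13 appears only in x6's list, so x6 = 13.
x1 and x7 between them cover only {12, 19} — a naked pair. Remove those values from x4, x5.
x5's domain is down to {21}, so x5 = 21. Strike 21 from x2, x4, x8.
So 25 goes to x4.

x4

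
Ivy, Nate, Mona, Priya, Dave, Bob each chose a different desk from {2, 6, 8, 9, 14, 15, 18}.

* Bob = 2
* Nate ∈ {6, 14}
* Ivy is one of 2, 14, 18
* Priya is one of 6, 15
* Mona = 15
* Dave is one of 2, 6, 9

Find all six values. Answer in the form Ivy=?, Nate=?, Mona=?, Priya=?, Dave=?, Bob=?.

Mona's domain is down to {15}, so Mona = 15. Eliminate 15 elsewhere: Priya.
Priya must be 6 (only option left). Remove 6 from Nate, Dave.
Bob must be 2 (only option left). Eliminate 2 elsewhere: Ivy, Dave.
Nate's domain is down to {14}, so Nate = 14. Strike 14 from Ivy.
Dave must be 9 (only option left).
Ivy must be 18 (only option left).

Ivy=18, Nate=14, Mona=15, Priya=6, Dave=9, Bob=2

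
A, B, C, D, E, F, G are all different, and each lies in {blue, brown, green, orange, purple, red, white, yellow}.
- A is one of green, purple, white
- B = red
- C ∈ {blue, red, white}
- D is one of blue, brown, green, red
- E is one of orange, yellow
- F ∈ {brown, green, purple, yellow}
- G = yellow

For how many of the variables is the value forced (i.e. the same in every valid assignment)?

B has just one choice, so B = red. Remove red from C, D.
G has just one choice, so G = yellow. Strike yellow from E, F.
E's domain is down to {orange}, so E = orange.
Determined: B=red, E=orange, G=yellow. The other variables each still have more than one consistent value. That makes 3.

3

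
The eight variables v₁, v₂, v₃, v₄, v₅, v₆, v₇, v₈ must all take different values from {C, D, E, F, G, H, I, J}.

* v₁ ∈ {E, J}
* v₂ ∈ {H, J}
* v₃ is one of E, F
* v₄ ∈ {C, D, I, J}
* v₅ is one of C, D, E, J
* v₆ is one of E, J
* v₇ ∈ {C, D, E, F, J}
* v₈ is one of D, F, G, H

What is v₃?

F

Among the 8 variables, G fits only v₈ (and all 8 values in {C, D, E, F, G, H, I, J} must be used), so v₈ = G.
Among the 7 still-open variables, H fits only v₂ (and all 7 values in {C, D, E, F, H, I, J} must be used), so v₂ = H.
The 6 still-open variables together cover exactly {C, D, E, F, I, J} — 6 values for 6 variables — and I appears only in v₄'s list, so v₄ = I.
v₁ and v₆ share exactly the 2 values {E, J}; by pigeonhole those values go to them, so strike E, J from v₃, v₅, v₇.
So v₃ = F.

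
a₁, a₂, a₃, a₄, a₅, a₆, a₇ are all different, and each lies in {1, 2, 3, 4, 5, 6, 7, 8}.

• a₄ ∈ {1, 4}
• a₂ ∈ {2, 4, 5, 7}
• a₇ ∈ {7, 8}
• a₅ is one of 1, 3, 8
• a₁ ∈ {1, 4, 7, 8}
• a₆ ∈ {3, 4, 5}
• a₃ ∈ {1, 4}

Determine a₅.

The 7 variables together cover exactly {1, 2, 3, 4, 5, 7, 8} — 7 values for 7 variables — and 2 appears only in a₂'s list, so a₂ = 2.
The 6 still-open variables together cover exactly {1, 3, 4, 5, 7, 8} — 6 values for 6 variables — and 5 appears only in a₆'s list, so a₆ = 5.
Among the 5 still-open variables, 3 fits only a₅ (and all 5 values in {1, 3, 4, 7, 8} must be used), so a₅ = 3.

3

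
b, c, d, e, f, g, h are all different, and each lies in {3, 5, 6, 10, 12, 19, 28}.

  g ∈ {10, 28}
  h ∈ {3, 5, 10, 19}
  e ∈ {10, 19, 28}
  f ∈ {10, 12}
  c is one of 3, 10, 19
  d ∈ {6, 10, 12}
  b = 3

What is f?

b's domain is down to {3}, so b = 3. Strike 3 from c, h.
The 6 still-open variables together cover exactly {5, 6, 10, 12, 19, 28} — 6 values for 6 variables — and 5 appears only in h's list, so h = 5.
The 5 still-open variables together cover exactly {6, 10, 12, 19, 28} — 5 values for 5 variables — and 6 appears only in d's list, so d = 6.
The 4 still-open variables together cover exactly {10, 12, 19, 28} — 4 values for 4 variables — and 12 appears only in f's list, so f = 12.

12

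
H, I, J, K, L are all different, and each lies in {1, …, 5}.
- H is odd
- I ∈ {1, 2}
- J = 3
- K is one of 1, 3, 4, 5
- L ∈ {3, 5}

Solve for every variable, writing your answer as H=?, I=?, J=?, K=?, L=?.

J has just one choice, so J = 3. So H, K, L can't be 3.
That leaves L = 5. So H, K can't be 5.
H must be 1 (only option left). Eliminate 1 elsewhere: I, K.
I's domain is down to {2}, so I = 2.
K must be 4 (only option left).

H=1, I=2, J=3, K=4, L=5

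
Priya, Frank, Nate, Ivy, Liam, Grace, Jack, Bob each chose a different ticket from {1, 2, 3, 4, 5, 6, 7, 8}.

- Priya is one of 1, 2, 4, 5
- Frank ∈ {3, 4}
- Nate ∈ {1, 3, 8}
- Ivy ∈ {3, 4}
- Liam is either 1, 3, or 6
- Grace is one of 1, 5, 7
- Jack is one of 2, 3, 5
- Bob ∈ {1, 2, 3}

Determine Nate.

Among the 8 variables, 6 fits only Liam (and all 8 values in {1, 2, 3, 4, 5, 6, 7, 8} must be used), so Liam = 6.
The 7 still-open variables together cover exactly {1, 2, 3, 4, 5, 7, 8} — 7 values for 7 variables — and 7 appears only in Grace's list, so Grace = 7.
Among the 6 still-open variables, 8 fits only Nate (and all 6 values in {1, 2, 3, 4, 5, 8} must be used), so Nate = 8.

8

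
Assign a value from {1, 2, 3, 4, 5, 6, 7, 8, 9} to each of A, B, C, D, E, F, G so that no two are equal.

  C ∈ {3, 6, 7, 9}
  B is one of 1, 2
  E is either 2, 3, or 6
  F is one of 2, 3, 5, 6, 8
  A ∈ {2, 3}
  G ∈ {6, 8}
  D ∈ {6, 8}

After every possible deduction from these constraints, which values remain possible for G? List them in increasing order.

6, 8

D and G between them cover only {6, 8} — a naked pair. Remove those values from C, E, F.
The 2 variables A and E are confined to {2, 3}, which locks those values in; drop them from B, C, F.
B must be 1 (only option left).
F's domain is down to {5}, so F = 5.
No further eliminations apply; G can still be any of 6, 8.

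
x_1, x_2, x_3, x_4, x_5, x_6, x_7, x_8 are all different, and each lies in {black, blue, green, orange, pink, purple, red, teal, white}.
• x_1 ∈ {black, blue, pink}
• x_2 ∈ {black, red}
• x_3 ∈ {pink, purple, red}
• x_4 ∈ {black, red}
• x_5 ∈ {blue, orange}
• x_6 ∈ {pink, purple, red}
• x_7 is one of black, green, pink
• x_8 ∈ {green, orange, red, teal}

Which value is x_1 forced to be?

blue

The 8 variables draw from only 8 values {black, blue, green, orange, pink, purple, red, teal}, so each is used; only x_8 can be teal, hence x_8 = teal.
Among the 7 still-open variables, green fits only x_7 (and all 7 values in {black, blue, green, orange, pink, purple, red} must be used), so x_7 = green.
The 6 still-open variables draw from only 6 values {black, blue, orange, pink, purple, red}, so each is used; only x_5 can be orange, hence x_5 = orange.
The 5 still-open variables draw from only 5 values {black, blue, pink, purple, red}, so each is used; only x_1 can be blue, hence x_1 = blue.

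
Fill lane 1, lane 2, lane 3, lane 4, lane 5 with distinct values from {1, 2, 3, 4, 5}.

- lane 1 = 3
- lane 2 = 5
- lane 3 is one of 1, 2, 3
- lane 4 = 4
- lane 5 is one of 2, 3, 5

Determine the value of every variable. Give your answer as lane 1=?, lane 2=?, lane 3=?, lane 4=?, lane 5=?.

lane 1 has just one choice, so lane 1 = 3. So lane 3, lane 5 can't be 3.
That leaves lane 2 = 5. Remove 5 from lane 5.
lane 4 must be 4 (only option left).
lane 5 must be 2 (only option left). Remove 2 from lane 3.
That leaves lane 3 = 1.

lane 1=3, lane 2=5, lane 3=1, lane 4=4, lane 5=2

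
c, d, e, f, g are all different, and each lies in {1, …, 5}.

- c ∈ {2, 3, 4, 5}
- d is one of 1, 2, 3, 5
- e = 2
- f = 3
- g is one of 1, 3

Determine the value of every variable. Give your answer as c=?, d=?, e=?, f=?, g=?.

e's domain is down to {2}, so e = 2. Eliminate 2 elsewhere: c, d.
f has just one choice, so f = 3. Eliminate 3 elsewhere: c, d, g.
g's domain is down to {1}, so g = 1. Remove 1 from d.
That leaves d = 5. Eliminate 5 elsewhere: c.
c's domain is down to {4}, so c = 4.

c=4, d=5, e=2, f=3, g=1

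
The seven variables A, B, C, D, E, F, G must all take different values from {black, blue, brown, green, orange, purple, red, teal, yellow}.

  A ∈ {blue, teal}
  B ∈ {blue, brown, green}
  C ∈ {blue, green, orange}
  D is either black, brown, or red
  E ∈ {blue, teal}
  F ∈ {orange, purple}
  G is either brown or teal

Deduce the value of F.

purple

A and E share exactly the 2 values {blue, teal}; by pigeonhole those values go to them, so strike blue, teal from B, C, G.
G has just one choice, so G = brown. Remove brown from B, D.
B must be green (only option left). So C can't be green.
That leaves C = orange. Eliminate orange elsewhere: F.
So F = purple.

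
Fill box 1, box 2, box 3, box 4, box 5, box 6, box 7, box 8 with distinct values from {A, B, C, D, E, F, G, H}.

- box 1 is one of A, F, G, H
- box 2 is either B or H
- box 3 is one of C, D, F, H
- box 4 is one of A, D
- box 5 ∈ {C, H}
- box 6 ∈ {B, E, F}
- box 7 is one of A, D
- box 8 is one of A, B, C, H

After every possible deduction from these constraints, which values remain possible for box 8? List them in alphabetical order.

The 8 variables draw from only 8 values {A, B, C, D, E, F, G, H}, so each is used; only box 6 can be E, hence box 6 = E.
The 7 still-open variables draw from only 7 values {A, B, C, D, F, G, H}, so each is used; only box 1 can be G, hence box 1 = G.
Among the 6 still-open variables, F fits only box 3 (and all 6 values in {A, B, C, D, F, H} must be used), so box 3 = F.
The 2 variables box 4 and box 7 are confined to {A, D}, which locks those values in; drop them from box 8.
No further eliminations apply; box 8 can still be any of B, C, H.

B, C, H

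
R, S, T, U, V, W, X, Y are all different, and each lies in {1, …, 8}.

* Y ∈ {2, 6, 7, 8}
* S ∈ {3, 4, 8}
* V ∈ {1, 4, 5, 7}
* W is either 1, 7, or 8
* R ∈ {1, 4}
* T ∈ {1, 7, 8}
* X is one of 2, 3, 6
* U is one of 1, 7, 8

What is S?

3

The 8 variables together cover exactly {1, 2, 3, 4, 5, 6, 7, 8} — 8 values for 8 variables — and 5 appears only in V's list, so V = 5.
T, U, W between them cover only {1, 7, 8} — a naked triple. Remove those values from R, S, Y.
R has just one choice, so R = 4. Remove 4 from S.
So S = 3.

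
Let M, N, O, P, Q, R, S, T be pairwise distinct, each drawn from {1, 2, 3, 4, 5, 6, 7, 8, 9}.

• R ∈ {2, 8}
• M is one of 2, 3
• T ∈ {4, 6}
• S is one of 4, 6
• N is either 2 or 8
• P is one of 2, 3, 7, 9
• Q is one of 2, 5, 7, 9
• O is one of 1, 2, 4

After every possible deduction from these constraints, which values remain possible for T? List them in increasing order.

N and R between them cover only {2, 8} — a naked pair. Remove those values from M, O, P, Q.
M must be 3 (only option left). Strike 3 from P.
The 2 variables S and T are confined to {4, 6}, which locks those values in; drop them from O.
That leaves O = 1.
No further eliminations apply; T can still be any of 4, 6.

4, 6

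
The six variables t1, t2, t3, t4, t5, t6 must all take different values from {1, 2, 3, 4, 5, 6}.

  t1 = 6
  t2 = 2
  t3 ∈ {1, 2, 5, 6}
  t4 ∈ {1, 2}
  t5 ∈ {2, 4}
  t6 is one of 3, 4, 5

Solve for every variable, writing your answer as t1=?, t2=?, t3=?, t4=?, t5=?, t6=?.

t1=6, t2=2, t3=5, t4=1, t5=4, t6=3

t1 must be 6 (only option left). So t3 can't be 6.
t2 must be 2 (only option left). Strike 2 from t3, t4, t5.
t4 must be 1 (only option left). Eliminate 1 elsewhere: t3.
t5 has just one choice, so t5 = 4. So t6 can't be 4.
That leaves t3 = 5. Remove 5 from t6.
t6's domain is down to {3}, so t6 = 3.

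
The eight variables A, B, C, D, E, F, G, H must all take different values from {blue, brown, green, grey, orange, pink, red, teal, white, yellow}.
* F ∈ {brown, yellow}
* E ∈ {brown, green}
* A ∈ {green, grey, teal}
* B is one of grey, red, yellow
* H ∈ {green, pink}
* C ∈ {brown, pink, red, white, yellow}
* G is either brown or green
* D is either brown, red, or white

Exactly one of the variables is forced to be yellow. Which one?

F

Among the 8 variables, teal fits only A (and all 8 values in {brown, green, grey, pink, red, teal, white, yellow} must be used), so A = teal.
Among the 7 still-open variables, grey fits only B (and all 7 values in {brown, green, grey, pink, red, white, yellow} must be used), so B = grey.
The 2 variables E and G are confined to {brown, green}, which locks those values in; drop them from C, D, F, H.
So yellow goes to F.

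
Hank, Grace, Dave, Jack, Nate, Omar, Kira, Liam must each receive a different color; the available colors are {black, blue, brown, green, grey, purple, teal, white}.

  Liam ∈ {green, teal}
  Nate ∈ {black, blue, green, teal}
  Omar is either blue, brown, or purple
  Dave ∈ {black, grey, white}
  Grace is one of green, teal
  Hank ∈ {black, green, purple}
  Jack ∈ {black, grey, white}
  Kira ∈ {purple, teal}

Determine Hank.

black

The 8 variables draw from only 8 values {black, blue, brown, green, grey, purple, teal, white}, so each is used; only Omar can be brown, hence Omar = brown.
Among the 7 still-open variables, blue fits only Nate (and all 7 values in {black, blue, green, grey, purple, teal, white} must be used), so Nate = blue.
Grace and Liam between them cover only {green, teal} — a naked pair. Remove those values from Hank, Kira.
Kira has just one choice, so Kira = purple. Remove purple from Hank.
So Hank = black.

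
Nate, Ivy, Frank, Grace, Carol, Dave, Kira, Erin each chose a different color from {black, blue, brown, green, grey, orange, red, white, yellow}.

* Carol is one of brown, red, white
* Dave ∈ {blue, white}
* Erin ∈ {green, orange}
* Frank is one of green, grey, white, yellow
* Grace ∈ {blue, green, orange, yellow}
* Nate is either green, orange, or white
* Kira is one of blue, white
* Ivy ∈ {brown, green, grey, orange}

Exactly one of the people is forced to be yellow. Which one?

The 8 variables draw from only 8 values {blue, brown, green, grey, orange, red, white, yellow}, so each is used; only Carol can be red, hence Carol = red.
The 7 still-open variables draw from only 7 values {blue, brown, green, grey, orange, white, yellow}, so each is used; only Ivy can be brown, hence Ivy = brown.
The 6 still-open variables together cover exactly {blue, green, grey, orange, white, yellow} — 6 values for 6 variables — and grey appears only in Frank's list, so Frank = grey.
The 5 still-open variables draw from only 5 values {blue, green, orange, white, yellow}, so each is used; only Grace can be yellow, hence Grace = yellow.

Grace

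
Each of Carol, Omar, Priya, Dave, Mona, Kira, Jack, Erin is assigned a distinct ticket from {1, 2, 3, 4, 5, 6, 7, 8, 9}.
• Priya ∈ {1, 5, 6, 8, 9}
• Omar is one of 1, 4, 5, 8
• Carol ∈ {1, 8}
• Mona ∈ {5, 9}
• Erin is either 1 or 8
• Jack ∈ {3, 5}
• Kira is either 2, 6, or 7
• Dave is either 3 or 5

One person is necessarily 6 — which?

Priya

Carol and Erin share exactly the 2 values {1, 8}; by pigeonhole those values go to them, so strike 1, 8 from Omar, Priya.
The 2 variables Dave and Jack are confined to {3, 5}, which locks those values in; drop them from Omar, Priya, Mona.
Omar has just one choice, so Omar = 4.
That leaves Mona = 9. Remove 9 from Priya.
So 6 goes to Priya.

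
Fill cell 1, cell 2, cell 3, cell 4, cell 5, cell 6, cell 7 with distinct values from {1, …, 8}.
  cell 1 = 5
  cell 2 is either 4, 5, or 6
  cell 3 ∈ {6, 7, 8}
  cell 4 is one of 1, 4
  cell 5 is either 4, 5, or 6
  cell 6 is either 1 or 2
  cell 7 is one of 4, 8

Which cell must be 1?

cell 1 has just one choice, so cell 1 = 5. Strike 5 from cell 2, cell 5.
The 6 still-open variables together cover exactly {1, 2, 4, 6, 7, 8} — 6 values for 6 variables — and 2 appears only in cell 6's list, so cell 6 = 2.
Among the 5 still-open variables, 1 fits only cell 4 (and all 5 values in {1, 4, 6, 7, 8} must be used), so cell 4 = 1.

cell 4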